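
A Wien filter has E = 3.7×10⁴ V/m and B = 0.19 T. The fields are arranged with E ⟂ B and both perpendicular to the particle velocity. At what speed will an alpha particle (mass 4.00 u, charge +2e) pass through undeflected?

For undeflected motion the electric and magnetic forces balance: qE = qvB.
v = E/B = 3.7×10⁴/0.19 = 1.9×10⁵ m/s.

v = 1.9×10⁵ m/s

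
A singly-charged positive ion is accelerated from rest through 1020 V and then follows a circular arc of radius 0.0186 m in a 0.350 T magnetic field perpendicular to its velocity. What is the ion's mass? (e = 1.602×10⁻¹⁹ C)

Combine |q|V = ½mv² and r = mv/(|q|B): eliminate v to get m = qB²r²/(2V).
m = (1.602×10⁻¹⁹)(0.350)²(0.0186)²/(2·1020) ≈ 3.33×10⁻²⁷ kg.

m ≈ 3.33×10⁻²⁷ kg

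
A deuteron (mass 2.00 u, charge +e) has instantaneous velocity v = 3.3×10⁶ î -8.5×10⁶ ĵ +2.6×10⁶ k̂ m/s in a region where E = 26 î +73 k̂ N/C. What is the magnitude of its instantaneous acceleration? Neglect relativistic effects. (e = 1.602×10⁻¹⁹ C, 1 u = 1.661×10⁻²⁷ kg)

Only an electric field acts, so F = qE = (1.602×10⁻¹⁹ C)·(26.0, 0, 73.0) = (4.17×10⁻¹⁸, 0, 1.17×10⁻¹⁷) N.
|a| = |F|/m = 1.241×10⁻¹⁷/3.322×10⁻²⁷ ≈ 3.74×10⁹ m/s².

|a| ≈ 3.74×10⁹ m/s²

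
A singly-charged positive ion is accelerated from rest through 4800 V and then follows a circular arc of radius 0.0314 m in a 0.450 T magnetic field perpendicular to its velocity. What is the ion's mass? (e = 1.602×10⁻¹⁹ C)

m ≈ 3.33×10⁻²⁷ kg

Combine |q|V = ½mv² and r = mv/(|q|B): eliminate v to get m = qB²r²/(2V).
m = (1.602×10⁻¹⁹)(0.450)²(0.0314)²/(2·4800) ≈ 3.33×10⁻²⁷ kg.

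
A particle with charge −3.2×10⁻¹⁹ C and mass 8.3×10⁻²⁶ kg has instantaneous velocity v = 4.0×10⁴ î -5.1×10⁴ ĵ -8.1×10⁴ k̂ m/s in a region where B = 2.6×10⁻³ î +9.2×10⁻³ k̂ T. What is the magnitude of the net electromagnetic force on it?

|F| ≈ 2.42×10⁻¹⁶ N

v×B = (-469, -579, 133) N/C.
F = q v×B = (−3.2×10⁻¹⁹ C)·(-469, -579, 133) = (1.50×10⁻¹⁶, 1.85×10⁻¹⁶, -4.24×10⁻¹⁷) N.
|F| = 2.42×10⁻¹⁶ N.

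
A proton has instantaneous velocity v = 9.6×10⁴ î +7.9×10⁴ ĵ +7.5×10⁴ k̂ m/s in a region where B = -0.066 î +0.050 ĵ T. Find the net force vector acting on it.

v×B = (-3750, -4950, 1.00×10⁴) N/C.
F = q v×B = (1.602×10⁻¹⁹ C)·(-3750, -4950, 1.00×10⁴) = (-6.01×10⁻¹⁶, -7.93×10⁻¹⁶, 1.60×10⁻¹⁵) N.

F ≈ (-6.01×10⁻¹⁶, -7.93×10⁻¹⁶, 1.60×10⁻¹⁵) N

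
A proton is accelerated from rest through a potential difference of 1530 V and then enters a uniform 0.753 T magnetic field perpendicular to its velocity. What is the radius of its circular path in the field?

Acceleration: |q|V = ½mv² ⇒ v = √(2|q|V/m) = √(2·1.602×10⁻¹⁹·1530/1.673×10⁻²⁷) ≈ 5.413×10⁵ m/s.
In the field: r = mv/(|q|B) = (1.673×10⁻²⁷)(5.413×10⁵)/((1.602×10⁻¹⁹)(0.753)) ≈ 7.51×10⁻³ m.

r ≈ 7.51×10⁻³ m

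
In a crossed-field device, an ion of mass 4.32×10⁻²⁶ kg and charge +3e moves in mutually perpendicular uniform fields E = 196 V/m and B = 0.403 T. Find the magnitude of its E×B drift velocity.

v_d ≈ 486 m/s

The steady drift has the magnetic force balancing the electric force, so v_d = E/B.
v_d = 196/0.403 = 486 m/s.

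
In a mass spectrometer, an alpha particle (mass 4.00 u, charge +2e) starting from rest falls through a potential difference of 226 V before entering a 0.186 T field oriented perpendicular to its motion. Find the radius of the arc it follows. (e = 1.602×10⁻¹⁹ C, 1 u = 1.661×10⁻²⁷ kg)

r ≈ 0.0165 m

Acceleration: |q|V = ½mv² ⇒ v = √(2|q|V/m) = √(2·3.204×10⁻¹⁹·226/6.644×10⁻²⁷) ≈ 1.476×10⁵ m/s.
In the field: r = mv/(|q|B) = (6.644×10⁻²⁷)(1.476×10⁵)/((3.204×10⁻¹⁹)(0.186)) ≈ 0.0165 m.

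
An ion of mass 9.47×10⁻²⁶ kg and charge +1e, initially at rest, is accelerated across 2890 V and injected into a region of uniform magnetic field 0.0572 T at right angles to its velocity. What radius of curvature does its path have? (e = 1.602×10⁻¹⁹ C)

Acceleration: |q|V = ½mv² ⇒ v = √(2|q|V/m) = √(2·1.602×10⁻¹⁹·2890/9.47×10⁻²⁶) ≈ 9.888×10⁴ m/s.
In the field: r = mv/(|q|B) = (9.47×10⁻²⁶)(9.888×10⁴)/((1.602×10⁻¹⁹)(0.0572)) ≈ 1.02 m.

r ≈ 1.02 m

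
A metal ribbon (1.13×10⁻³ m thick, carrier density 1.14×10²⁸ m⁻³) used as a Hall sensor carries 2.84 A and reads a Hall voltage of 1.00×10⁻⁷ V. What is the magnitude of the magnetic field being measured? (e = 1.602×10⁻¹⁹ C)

B ≈ 0.0727 T

From V_H = IB/(n e t), B = V_H n e t / I.
B = (1.00×10⁻⁷)(1.14×10²⁸)(1.602×10⁻¹⁹)(1.13×10⁻³)/2.84 ≈ 0.0727 T.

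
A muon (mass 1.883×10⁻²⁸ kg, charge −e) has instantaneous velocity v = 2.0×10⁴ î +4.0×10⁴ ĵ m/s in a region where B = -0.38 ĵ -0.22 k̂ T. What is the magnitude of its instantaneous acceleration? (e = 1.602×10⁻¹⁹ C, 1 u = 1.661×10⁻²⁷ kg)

v×B = (-8800, 4400, -7600) N/C.
F = q v×B = (−1.602×10⁻¹⁹ C)·(-8800, 4400, -7600) = (1.41×10⁻¹⁵, -7.05×10⁻¹⁶, 1.22×10⁻¹⁵) N.
|a| = |F|/m = 1.992×10⁻¹⁵/1.883×10⁻²⁸ ≈ 1.06×10¹³ m/s².

|a| ≈ 1.06×10¹³ m/s²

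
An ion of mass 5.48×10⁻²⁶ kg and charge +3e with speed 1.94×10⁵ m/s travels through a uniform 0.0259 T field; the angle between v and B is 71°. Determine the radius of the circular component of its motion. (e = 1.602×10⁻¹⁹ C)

r ≈ 0.808 m

v⊥ = v sinθ = 1.94×10⁵·sin71° ≈ 1.834×10⁵ m/s.
r = m v⊥/(|q|B) = (5.48×10⁻²⁶)(1.834×10⁵)/((4.806×10⁻¹⁹)(0.0259)) ≈ 0.808 m.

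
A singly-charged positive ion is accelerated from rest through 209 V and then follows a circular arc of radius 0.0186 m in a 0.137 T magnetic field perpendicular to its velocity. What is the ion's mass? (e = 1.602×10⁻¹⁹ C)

m ≈ 2.49×10⁻²⁷ kg

Combine |q|V = ½mv² and r = mv/(|q|B): eliminate v to get m = qB²r²/(2V).
m = (1.602×10⁻¹⁹)(0.137)²(0.0186)²/(2·209) ≈ 2.49×10⁻²⁷ kg.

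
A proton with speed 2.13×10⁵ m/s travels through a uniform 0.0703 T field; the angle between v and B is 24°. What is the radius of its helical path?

r ≈ 0.0129 m

v⊥ = v sinθ = 2.13×10⁵·sin24° ≈ 8.663×10⁴ m/s.
r = m v⊥/(|q|B) = (1.673×10⁻²⁷)(8.663×10⁴)/((1.602×10⁻¹⁹)(0.0703)) ≈ 0.0129 m.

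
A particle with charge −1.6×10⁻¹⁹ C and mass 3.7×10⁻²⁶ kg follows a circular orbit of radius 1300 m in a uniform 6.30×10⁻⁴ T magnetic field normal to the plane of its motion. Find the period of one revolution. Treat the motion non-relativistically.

The cyclotron period depends only on m, q, B: T = 2πm/(|q|B).
T = 2π(3.7×10⁻²⁶)/((1.6×10⁻¹⁹)(6.30×10⁻⁴)) ≈ 2.31×10⁻³ s.

T ≈ 2.31×10⁻³ s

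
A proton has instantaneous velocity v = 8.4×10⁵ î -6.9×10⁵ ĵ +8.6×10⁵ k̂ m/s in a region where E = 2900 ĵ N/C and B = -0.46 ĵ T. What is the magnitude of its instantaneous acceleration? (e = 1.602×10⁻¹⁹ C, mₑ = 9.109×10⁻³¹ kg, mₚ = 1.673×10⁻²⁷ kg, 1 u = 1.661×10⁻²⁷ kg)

|a| ≈ 5.30×10¹³ m/s²

v×B = (3.96×10⁵, 0, -3.86×10⁵) N/C.
E + v×B = (3.96×10⁵, 2900, -3.86×10⁵) N/C.
F = q(E + v×B) = (1.602×10⁻¹⁹ C)·(3.96×10⁵, 2900, -3.86×10⁵) = (6.34×10⁻¹⁴, 4.65×10⁻¹⁶, -6.19×10⁻¹⁴) N.
|a| = |F|/m = 8.859×10⁻¹⁴/1.673×10⁻²⁷ ≈ 5.30×10¹³ m/s².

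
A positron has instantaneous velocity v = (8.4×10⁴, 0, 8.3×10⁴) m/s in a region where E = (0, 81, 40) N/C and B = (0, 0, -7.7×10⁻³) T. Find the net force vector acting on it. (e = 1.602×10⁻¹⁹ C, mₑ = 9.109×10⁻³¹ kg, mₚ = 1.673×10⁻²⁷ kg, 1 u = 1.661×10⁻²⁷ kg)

v×B = (0, 647, 0) N/C.
E + v×B = (0, 728, 40.0) N/C.
F = q(E + v×B) = (1.602×10⁻¹⁹ C)·(0, 728, 40.0) = (0, 1.17×10⁻¹⁶, 6.41×10⁻¹⁸) N.

F ≈ (0, 1.17×10⁻¹⁶, 6.41×10⁻¹⁸) N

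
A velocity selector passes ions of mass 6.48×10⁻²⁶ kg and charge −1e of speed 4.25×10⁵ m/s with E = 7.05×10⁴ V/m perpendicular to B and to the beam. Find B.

Balance of forces in the selector: qE = qvB ⇒ B = E/v.
B = 7.05×10⁴/4.25×10⁵ = 0.166 T.

B = 0.166 T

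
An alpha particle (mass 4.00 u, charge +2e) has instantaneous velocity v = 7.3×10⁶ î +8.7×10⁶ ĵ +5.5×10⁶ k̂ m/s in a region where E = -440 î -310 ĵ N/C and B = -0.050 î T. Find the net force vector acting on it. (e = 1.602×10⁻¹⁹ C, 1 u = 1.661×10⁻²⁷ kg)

v×B = (0, -2.75×10⁵, 4.35×10⁵) N/C.
E + v×B = (-440, -2.75×10⁵, 4.35×10⁵) N/C.
F = q(E + v×B) = (3.204×10⁻¹⁹ C)·(-440, -2.75×10⁵, 4.35×10⁵) = (-1.41×10⁻¹⁶, -8.82×10⁻¹⁴, 1.39×10⁻¹³) N.

F ≈ (-1.41×10⁻¹⁶, -8.82×10⁻¹⁴, 1.39×10⁻¹³) N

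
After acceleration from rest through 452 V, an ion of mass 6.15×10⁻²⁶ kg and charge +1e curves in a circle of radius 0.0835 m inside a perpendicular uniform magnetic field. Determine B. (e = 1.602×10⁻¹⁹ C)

v = √(2|q|V/m) = √(2·1.602×10⁻¹⁹·452/6.15×10⁻²⁶) ≈ 4.853×10⁴ m/s.
B = mv/(|q|r) = (6.15×10⁻²⁶)(4.853×10⁴)/((1.602×10⁻¹⁹)(0.0835)) ≈ 0.223 T.

B ≈ 0.223 T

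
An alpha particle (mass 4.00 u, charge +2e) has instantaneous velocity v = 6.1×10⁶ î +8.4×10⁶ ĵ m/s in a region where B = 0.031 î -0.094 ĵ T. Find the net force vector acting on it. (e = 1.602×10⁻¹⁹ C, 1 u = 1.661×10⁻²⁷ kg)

v×B = (0, 0, -8.34×10⁵) N/C.
F = q v×B = (3.204×10⁻¹⁹ C)·(0, 0, -8.34×10⁵) = (0, 0, -2.67×10⁻¹³) N.

F ≈ (0, 0, -2.67×10⁻¹³) N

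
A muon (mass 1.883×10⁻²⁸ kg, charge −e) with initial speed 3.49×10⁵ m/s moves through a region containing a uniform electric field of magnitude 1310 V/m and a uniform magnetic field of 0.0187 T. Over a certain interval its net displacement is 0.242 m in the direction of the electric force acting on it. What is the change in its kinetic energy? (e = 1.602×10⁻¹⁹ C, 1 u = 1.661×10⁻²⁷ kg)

ΔKE ≈ 5.08×10⁻¹⁷ J

The magnetic force is always ⟂ v and does no work; only the electric force changes KE.
ΔKE = F_E · d = |q|E d = (1.602×10⁻¹⁹)(1310)(0.242) ≈ 5.08×10⁻¹⁷ J.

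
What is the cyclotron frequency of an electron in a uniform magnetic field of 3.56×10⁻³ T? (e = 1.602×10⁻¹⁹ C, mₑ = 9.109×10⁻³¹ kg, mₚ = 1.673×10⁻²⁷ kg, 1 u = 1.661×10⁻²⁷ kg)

f ≈ 9.96×10⁷ Hz

f = |q|B/(2πm).
f = (1.602×10⁻¹⁹)(3.56×10⁻³)/(2π·9.109×10⁻³¹) ≈ 9.96×10⁷ Hz.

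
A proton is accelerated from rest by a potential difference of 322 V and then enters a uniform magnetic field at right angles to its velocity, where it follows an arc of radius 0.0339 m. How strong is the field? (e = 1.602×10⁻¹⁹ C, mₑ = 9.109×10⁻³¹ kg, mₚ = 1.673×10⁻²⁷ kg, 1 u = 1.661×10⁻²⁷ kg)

B ≈ 0.0765 T

v = √(2|q|V/m) = √(2·1.602×10⁻¹⁹·322/1.673×10⁻²⁷) ≈ 2.483×10⁵ m/s.
B = mv/(|q|r) = (1.673×10⁻²⁷)(2.483×10⁵)/((1.602×10⁻¹⁹)(0.0339)) ≈ 0.0765 T.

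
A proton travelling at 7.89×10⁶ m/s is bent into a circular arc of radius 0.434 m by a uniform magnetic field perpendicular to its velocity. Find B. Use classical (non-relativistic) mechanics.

From |q|vB = mv²/r, B = mv/(|q|r).
B = (1.673×10⁻²⁷)(7.89×10⁶)/((1.602×10⁻¹⁹)(0.434)) ≈ 0.190 T.

B ≈ 0.190 T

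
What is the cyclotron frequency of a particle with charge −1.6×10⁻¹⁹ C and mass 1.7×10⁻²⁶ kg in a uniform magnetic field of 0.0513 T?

f ≈ 7.68×10⁴ Hz

f = |q|B/(2πm).
f = (1.6×10⁻¹⁹)(0.0513)/(2π·1.7×10⁻²⁶) ≈ 7.68×10⁴ Hz.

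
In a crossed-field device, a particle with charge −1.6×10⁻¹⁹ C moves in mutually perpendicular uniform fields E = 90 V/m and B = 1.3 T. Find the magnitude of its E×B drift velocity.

The steady drift has the magnetic force balancing the electric force, so v_d = E/B.
v_d = 90/1.3 = 69 m/s.

v_d ≈ 69 m/s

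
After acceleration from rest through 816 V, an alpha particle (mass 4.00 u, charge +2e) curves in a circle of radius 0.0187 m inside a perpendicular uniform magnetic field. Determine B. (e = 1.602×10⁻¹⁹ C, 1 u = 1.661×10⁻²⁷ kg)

B ≈ 0.311 T

v = √(2|q|V/m) = √(2·3.204×10⁻¹⁹·816/6.644×10⁻²⁷) ≈ 2.805×10⁵ m/s.
B = mv/(|q|r) = (6.644×10⁻²⁷)(2.805×10⁵)/((3.204×10⁻¹⁹)(0.0187)) ≈ 0.311 T.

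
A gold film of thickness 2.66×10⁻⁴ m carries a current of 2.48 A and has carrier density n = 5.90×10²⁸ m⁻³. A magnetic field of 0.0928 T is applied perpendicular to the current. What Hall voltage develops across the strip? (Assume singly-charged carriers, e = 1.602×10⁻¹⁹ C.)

V_H = IB/(n e t).
V_H = (2.48)(0.0928)/((5.90×10²⁸)(1.602×10⁻¹⁹)(2.66×10⁻⁴)) ≈ 9.15×10⁻⁸ V.

V_H ≈ 9.15×10⁻⁸ V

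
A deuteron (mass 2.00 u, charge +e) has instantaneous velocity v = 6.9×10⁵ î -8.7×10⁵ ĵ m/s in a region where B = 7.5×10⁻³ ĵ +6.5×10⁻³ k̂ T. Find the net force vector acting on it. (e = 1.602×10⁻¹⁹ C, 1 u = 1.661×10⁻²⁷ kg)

F ≈ (-9.06×10⁻¹⁶, -7.18×10⁻¹⁶, 8.29×10⁻¹⁶) N

v×B = (-5660, -4480, 5180) N/C.
F = q v×B = (1.602×10⁻¹⁹ C)·(-5660, -4480, 5180) = (-9.06×10⁻¹⁶, -7.18×10⁻¹⁶, 8.29×10⁻¹⁶) N.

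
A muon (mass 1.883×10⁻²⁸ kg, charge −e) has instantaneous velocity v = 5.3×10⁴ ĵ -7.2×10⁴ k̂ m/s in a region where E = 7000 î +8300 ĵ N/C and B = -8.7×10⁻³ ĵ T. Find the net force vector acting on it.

F ≈ (-1.02×10⁻¹⁵, -1.33×10⁻¹⁵, 0) N

v×B = (-626, 0, 0) N/C.
E + v×B = (6370, 8300, 0) N/C.
F = q(E + v×B) = (−1.602×10⁻¹⁹ C)·(6370, 8300, 0) = (-1.02×10⁻¹⁵, -1.33×10⁻¹⁵, 0) N.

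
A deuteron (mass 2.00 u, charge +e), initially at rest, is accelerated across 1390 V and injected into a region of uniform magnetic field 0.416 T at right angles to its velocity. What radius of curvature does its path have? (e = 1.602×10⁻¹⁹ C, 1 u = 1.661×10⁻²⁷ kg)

r ≈ 0.0183 m

Acceleration: |q|V = ½mv² ⇒ v = √(2|q|V/m) = √(2·1.602×10⁻¹⁹·1390/3.322×10⁻²⁷) ≈ 3.661×10⁵ m/s.
In the field: r = mv/(|q|B) = (3.322×10⁻²⁷)(3.661×10⁵)/((1.602×10⁻¹⁹)(0.416)) ≈ 0.0183 m.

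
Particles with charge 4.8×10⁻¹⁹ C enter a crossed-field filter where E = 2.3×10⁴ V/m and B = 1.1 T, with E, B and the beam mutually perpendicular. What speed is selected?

For undeflected motion the electric and magnetic forces balance: qE = qvB.
v = E/B = 2.3×10⁴/1.1 = 2.1×10⁴ m/s.

v = 2.1×10⁴ m/s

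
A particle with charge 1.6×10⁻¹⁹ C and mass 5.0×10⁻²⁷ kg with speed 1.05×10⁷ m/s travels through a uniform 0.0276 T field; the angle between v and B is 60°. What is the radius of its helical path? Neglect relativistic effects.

v⊥ = v sinθ = 1.05×10⁷·sin60° ≈ 9.093×10⁶ m/s.
r = m v⊥/(|q|B) = (5.0×10⁻²⁷)(9.093×10⁶)/((1.6×10⁻¹⁹)(0.0276)) ≈ 10.3 m.

r ≈ 10.3 m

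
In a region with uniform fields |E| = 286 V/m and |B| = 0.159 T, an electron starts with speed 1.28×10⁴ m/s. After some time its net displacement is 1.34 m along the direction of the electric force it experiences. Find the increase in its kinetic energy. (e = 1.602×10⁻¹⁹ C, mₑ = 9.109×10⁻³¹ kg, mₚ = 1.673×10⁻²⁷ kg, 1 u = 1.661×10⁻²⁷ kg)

The magnetic force is always ⟂ v and does no work; only the electric force changes KE.
ΔKE = F_E · d = |q|E d = (1.602×10⁻¹⁹)(286)(1.34) ≈ 6.14×10⁻¹⁷ J.

ΔKE ≈ 6.14×10⁻¹⁷ J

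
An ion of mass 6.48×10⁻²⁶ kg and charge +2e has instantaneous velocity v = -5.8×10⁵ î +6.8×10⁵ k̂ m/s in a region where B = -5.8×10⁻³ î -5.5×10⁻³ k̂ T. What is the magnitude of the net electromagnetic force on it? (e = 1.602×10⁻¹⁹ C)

|F| ≈ 2.29×10⁻¹⁵ N

v×B = (0, -7130, 0) N/C.
F = q v×B = (3.204×10⁻¹⁹ C)·(0, -7130, 0) = (0, -2.29×10⁻¹⁵, 0) N.
|F| = 2.29×10⁻¹⁵ N.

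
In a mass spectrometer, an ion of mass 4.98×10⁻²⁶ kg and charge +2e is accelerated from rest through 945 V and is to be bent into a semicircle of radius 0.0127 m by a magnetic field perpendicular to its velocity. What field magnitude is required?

v = √(2|q|V/m) = √(2·3.204×10⁻¹⁹·945/4.98×10⁻²⁶) ≈ 1.103×10⁵ m/s.
B = mv/(|q|r) = (4.98×10⁻²⁶)(1.103×10⁵)/((3.204×10⁻¹⁹)(0.0127)) ≈ 1.35 T.

B ≈ 1.35 T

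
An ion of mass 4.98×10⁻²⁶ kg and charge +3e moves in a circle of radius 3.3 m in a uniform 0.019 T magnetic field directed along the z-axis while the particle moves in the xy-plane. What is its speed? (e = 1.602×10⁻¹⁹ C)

From |q|vB = mv²/r, v = |q|Br/m.
v = (4.806×10⁻¹⁹)(0.019)(3.3)/4.98×10⁻²⁶ ≈ 6.1×10⁵ m/s.

v ≈ 6.1×10⁵ m/s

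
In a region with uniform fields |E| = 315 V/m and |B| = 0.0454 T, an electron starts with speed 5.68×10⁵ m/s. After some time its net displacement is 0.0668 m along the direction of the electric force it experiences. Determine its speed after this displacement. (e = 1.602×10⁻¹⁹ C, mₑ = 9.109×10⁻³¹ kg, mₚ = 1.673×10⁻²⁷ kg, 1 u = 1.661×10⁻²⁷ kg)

v_f ≈ 2.78×10⁶ m/s

B does no work; ΔKE = |q|E d.
½mv_f² = ½mv₀² + |q|Ed = ½(9.109×10⁻³¹)(5.68×10⁵)² + (1.602×10⁻¹⁹)(315)(0.0668) ≈ 1.469×10⁻¹⁹ J + 3.371×10⁻¹⁸ J ≈ 3.518×10⁻¹⁸ J.
v_f = √(2·3.518×10⁻¹⁸/9.109×10⁻³¹) ≈ 2.78×10⁶ m/s.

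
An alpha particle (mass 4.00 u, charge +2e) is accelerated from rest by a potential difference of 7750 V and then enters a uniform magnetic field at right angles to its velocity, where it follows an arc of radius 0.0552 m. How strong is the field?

B ≈ 0.325 T

v = √(2|q|V/m) = √(2·3.204×10⁻¹⁹·7750/6.644×10⁻²⁷) ≈ 8.646×10⁵ m/s.
B = mv/(|q|r) = (6.644×10⁻²⁷)(8.646×10⁵)/((3.204×10⁻¹⁹)(0.0552)) ≈ 0.325 T.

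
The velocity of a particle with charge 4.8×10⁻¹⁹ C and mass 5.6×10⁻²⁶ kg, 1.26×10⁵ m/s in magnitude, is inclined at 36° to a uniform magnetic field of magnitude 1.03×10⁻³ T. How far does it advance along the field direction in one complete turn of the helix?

p ≈ 72.5 m

v∥ = v cosθ = 1.26×10⁵·cos36° ≈ 1.019×10⁵ m/s.
T = 2πm/(|q|B) = 2π(5.6×10⁻²⁶)/((4.8×10⁻¹⁹)(1.03×10⁻³)) ≈ 7.117×10⁻⁴ s.
pitch = v∥ T = (1.019×10⁵)(7.117×10⁻⁴) ≈ 72.5 m.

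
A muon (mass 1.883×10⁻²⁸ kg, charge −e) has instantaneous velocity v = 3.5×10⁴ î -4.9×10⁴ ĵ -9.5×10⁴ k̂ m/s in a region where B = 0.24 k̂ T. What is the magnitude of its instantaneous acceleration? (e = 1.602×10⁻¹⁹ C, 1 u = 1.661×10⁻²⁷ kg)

v×B = (-1.18×10⁴, -8400, 0) N/C.
F = q v×B = (−1.602×10⁻¹⁹ C)·(-1.18×10⁴, -8400, 0) = (1.88×10⁻¹⁵, 1.35×10⁻¹⁵, 0) N.
|a| = |F|/m = 2.315×10⁻¹⁵/1.883×10⁻²⁸ ≈ 1.23×10¹³ m/s².

|a| ≈ 1.23×10¹³ m/s²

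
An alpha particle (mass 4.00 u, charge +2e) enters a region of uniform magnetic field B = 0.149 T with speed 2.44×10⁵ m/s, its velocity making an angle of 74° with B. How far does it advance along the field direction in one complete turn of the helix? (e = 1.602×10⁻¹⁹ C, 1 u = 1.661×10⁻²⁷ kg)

v∥ = v cosθ = 2.44×10⁵·cos74° ≈ 6.726×10⁴ m/s.
T = 2πm/(|q|B) = 2π(6.644×10⁻²⁷)/((3.204×10⁻¹⁹)(0.149)) ≈ 8.744×10⁻⁷ s.
pitch = v∥ T = (6.726×10⁴)(8.744×10⁻⁷) ≈ 0.0588 m.

p ≈ 0.0588 m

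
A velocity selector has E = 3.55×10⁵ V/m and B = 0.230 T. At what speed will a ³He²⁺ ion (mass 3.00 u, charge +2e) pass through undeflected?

Zero net Lorentz force requires |qE| = |q v×B|, i.e. E = vB.
v = E/B = 3.55×10⁵/0.230 = 1.54×10⁶ m/s.

v = 1.54×10⁶ m/s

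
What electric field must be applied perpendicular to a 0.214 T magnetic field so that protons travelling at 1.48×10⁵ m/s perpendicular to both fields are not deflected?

For straight-line motion qE = qvB, so E = vB.
E = 1.48×10⁵ × 0.214 = 3.17×10⁴ V/m.

E = 3.17×10⁴ V/m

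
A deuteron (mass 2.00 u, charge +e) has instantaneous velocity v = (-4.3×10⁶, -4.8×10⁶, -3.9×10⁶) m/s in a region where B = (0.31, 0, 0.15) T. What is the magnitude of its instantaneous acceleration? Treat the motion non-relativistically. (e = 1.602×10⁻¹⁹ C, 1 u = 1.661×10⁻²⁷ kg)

v×B = (-7.20×10⁵, -5.64×10⁵, 1.49×10⁶) N/C.
F = q v×B = (1.602×10⁻¹⁹ C)·(-7.20×10⁵, -5.64×10⁵, 1.49×10⁶) = (-1.15×10⁻¹³, -9.04×10⁻¹⁴, 2.38×10⁻¹³) N.
|a| = |F|/m = 2.798×10⁻¹³/3.322×10⁻²⁷ ≈ 8.42×10¹³ m/s².

|a| ≈ 8.42×10¹³ m/s²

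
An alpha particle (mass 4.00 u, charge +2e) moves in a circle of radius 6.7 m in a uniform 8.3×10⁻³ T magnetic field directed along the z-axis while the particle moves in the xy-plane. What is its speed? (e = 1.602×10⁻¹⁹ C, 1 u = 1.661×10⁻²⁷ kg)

v ≈ 2.7×10⁶ m/s

From |q|vB = mv²/r, v = |q|Br/m.
v = (3.204×10⁻¹⁹)(8.3×10⁻³)(6.7)/6.644×10⁻²⁷ ≈ 2.7×10⁶ m/s.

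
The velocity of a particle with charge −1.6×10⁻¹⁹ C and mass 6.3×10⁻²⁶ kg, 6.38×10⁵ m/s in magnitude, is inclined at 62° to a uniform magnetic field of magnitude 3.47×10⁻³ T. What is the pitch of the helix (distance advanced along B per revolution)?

p ≈ 214 m

v∥ = v cosθ = 6.38×10⁵·cos62° ≈ 2.995×10⁵ m/s.
T = 2πm/(|q|B) = 2π(6.3×10⁻²⁶)/((1.6×10⁻¹⁹)(3.47×10⁻³)) ≈ 7.130×10⁻⁴ s.
pitch = v∥ T = (2.995×10⁵)(7.130×10⁻⁴) ≈ 214 m.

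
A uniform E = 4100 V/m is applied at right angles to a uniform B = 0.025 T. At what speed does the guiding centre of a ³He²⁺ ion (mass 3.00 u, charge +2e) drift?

In crossed fields the guiding centre drifts at v_d = |E×B|/B² = E/B, independent of charge and mass.
v_d = 4100/0.025 = 1.6×10⁵ m/s.

v_d ≈ 1.6×10⁵ m/s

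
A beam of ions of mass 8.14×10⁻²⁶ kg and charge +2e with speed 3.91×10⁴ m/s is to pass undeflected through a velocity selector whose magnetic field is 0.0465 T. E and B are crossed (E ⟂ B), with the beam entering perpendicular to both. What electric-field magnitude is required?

E = 1820 V/m

For straight-line motion qE = qvB, so E = vB.
E = 3.91×10⁴ × 0.0465 = 1820 V/m.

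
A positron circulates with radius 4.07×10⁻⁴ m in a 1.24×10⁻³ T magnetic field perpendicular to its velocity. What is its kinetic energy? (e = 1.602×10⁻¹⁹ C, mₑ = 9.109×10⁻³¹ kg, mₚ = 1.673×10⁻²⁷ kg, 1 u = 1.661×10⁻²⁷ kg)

v = |q|Br/m, then KE = ½mv² = (qBr)²/(2m).
v = (1.602×10⁻¹⁹)(1.24×10⁻³)(4.07×10⁻⁴)/9.109×10⁻³¹ ≈ 8.876×10⁴ m/s.
KE = ½(9.109×10⁻³¹)(8.876×10⁴)² ≈ 3.59×10⁻²¹ J = 0.0224 eV.

KE ≈ 0.0224 eV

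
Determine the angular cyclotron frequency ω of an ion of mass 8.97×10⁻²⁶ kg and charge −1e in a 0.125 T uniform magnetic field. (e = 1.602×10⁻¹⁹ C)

ω ≈ 2.23×10⁵ rad/s

ω = |q|B/m.
ω = (1.602×10⁻¹⁹)(0.125)/8.97×10⁻²⁶ ≈ 2.23×10⁵ rad/s.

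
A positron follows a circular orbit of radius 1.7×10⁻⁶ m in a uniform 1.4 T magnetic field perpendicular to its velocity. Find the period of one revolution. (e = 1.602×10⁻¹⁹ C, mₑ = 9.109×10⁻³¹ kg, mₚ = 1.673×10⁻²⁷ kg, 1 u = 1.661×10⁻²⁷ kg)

The cyclotron period depends only on m, q, B: T = 2πm/(|q|B).
T = 2π(9.109×10⁻³¹)/((1.602×10⁻¹⁹)(1.4)) ≈ 2.6×10⁻¹¹ s.

T ≈ 2.6×10⁻¹¹ s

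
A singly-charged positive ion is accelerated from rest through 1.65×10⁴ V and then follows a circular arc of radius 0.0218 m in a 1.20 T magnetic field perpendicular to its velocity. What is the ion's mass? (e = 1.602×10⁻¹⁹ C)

m ≈ 3.32×10⁻²⁷ kg

Combine |q|V = ½mv² and r = mv/(|q|B): eliminate v to get m = qB²r²/(2V).
m = (1.602×10⁻¹⁹)(1.20)²(0.0218)²/(2·1.65×10⁴) ≈ 3.32×10⁻²⁷ kg.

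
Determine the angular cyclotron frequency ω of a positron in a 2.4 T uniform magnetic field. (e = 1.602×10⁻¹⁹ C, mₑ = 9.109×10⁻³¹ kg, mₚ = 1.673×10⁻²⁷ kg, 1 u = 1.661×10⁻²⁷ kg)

ω = |q|B/m.
ω = (1.602×10⁻¹⁹)(2.4)/9.109×10⁻³¹ ≈ 4.2×10¹¹ rad/s.

ω ≈ 4.2×10¹¹ rad/s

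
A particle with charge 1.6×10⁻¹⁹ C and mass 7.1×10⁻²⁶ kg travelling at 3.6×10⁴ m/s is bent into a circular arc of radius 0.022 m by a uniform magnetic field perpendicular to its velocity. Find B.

B ≈ 0.73 T

From |q|vB = mv²/r, B = mv/(|q|r).
B = (7.1×10⁻²⁶)(3.6×10⁴)/((1.6×10⁻¹⁹)(0.022)) ≈ 0.73 T.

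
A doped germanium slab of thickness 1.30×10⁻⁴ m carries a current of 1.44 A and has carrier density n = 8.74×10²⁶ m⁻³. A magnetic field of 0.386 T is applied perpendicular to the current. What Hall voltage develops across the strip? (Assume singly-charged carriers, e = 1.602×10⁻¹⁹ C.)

V_H ≈ 3.05×10⁻⁵ V

V_H = IB/(n e t).
V_H = (1.44)(0.386)/((8.74×10²⁶)(1.602×10⁻¹⁹)(1.30×10⁻⁴)) ≈ 3.05×10⁻⁵ V.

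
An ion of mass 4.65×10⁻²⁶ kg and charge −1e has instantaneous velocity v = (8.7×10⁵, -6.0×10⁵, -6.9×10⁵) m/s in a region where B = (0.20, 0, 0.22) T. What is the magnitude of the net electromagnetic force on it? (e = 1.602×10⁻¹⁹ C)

v×B = (-1.32×10⁵, -3.29×10⁵, 1.20×10⁵) N/C.
F = q v×B = (−1.602×10⁻¹⁹ C)·(-1.32×10⁵, -3.29×10⁵, 1.20×10⁵) = (2.11×10⁻¹⁴, 5.28×10⁻¹⁴, -1.92×10⁻¹⁴) N.
|F| = 6.00×10⁻¹⁴ N.

|F| ≈ 6.00×10⁻¹⁴ N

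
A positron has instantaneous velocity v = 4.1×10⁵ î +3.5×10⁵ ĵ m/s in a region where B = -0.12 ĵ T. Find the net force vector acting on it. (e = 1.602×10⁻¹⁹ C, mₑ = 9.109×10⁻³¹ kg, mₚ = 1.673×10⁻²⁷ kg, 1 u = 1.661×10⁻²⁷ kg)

F ≈ (0, 0, -7.88×10⁻¹⁵) N

v×B = (0, 0, -4.92×10⁴) N/C.
F = q v×B = (1.602×10⁻¹⁹ C)·(0, 0, -4.92×10⁴) = (0, 0, -7.88×10⁻¹⁵) N.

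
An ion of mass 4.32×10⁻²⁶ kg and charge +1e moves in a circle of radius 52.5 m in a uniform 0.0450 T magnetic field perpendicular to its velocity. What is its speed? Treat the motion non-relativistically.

v ≈ 8.76×10⁶ m/s

From |q|vB = mv²/r, v = |q|Br/m.
v = (1.602×10⁻¹⁹)(0.0450)(52.5)/4.32×10⁻²⁶ ≈ 8.76×10⁶ m/s.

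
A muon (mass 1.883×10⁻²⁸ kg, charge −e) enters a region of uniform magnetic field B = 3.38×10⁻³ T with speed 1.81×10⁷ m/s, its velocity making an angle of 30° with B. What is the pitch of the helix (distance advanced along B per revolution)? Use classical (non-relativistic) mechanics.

p ≈ 34.2 m

v∥ = v cosθ = 1.81×10⁷·cos30° ≈ 1.568×10⁷ m/s.
T = 2πm/(|q|B) = 2π(1.883×10⁻²⁸)/((1.602×10⁻¹⁹)(3.38×10⁻³)) ≈ 2.185×10⁻⁶ s.
pitch = v∥ T = (1.568×10⁷)(2.185×10⁻⁶) ≈ 34.2 m.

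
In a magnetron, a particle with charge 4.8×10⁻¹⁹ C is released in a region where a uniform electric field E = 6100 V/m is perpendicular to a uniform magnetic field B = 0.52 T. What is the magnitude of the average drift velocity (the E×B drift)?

v_d ≈ 1.2×10⁴ m/s

In crossed fields the guiding centre drifts at v_d = |E×B|/B² = E/B, independent of charge and mass.
v_d = 6100/0.52 = 1.2×10⁴ m/s.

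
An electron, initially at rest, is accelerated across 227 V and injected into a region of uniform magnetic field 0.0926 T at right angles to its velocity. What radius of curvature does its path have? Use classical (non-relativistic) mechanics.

Acceleration: |q|V = ½mv² ⇒ v = √(2|q|V/m) = √(2·1.602×10⁻¹⁹·227/9.109×10⁻³¹) ≈ 8.936×10⁶ m/s.
In the field: r = mv/(|q|B) = (9.109×10⁻³¹)(8.936×10⁶)/((1.602×10⁻¹⁹)(0.0926)) ≈ 5.49×10⁻⁴ m.

r ≈ 5.49×10⁻⁴ m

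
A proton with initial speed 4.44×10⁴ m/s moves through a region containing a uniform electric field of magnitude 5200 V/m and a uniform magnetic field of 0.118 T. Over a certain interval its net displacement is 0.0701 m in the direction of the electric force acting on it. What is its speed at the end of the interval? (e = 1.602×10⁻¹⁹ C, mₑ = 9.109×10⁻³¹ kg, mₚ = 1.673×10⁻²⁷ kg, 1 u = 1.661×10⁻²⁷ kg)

B does no work; ΔKE = |q|E d.
½mv_f² = ½mv₀² + |q|Ed = ½(1.673×10⁻²⁷)(4.44×10⁴)² + (1.602×10⁻¹⁹)(5200)(0.0701) ≈ 1.649×10⁻¹⁸ J + 5.840×10⁻¹⁷ J ≈ 6.005×10⁻¹⁷ J.
v_f = √(2·6.005×10⁻¹⁷/1.673×10⁻²⁷) ≈ 2.68×10⁵ m/s.

v_f ≈ 2.68×10⁵ m/s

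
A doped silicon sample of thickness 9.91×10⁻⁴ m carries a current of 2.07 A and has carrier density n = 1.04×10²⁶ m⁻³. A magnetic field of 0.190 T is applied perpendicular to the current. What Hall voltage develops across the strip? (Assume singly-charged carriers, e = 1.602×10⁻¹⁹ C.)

V_H ≈ 2.38×10⁻⁵ V

V_H = IB/(n e t).
V_H = (2.07)(0.190)/((1.04×10²⁶)(1.602×10⁻¹⁹)(9.91×10⁻⁴)) ≈ 2.38×10⁻⁵ V.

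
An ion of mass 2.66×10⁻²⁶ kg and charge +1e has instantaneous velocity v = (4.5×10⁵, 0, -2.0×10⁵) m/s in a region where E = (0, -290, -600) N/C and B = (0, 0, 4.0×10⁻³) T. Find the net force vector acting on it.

F ≈ (0, -3.35×10⁻¹⁶, -9.61×10⁻¹⁷) N

v×B = (0, -1800, 0) N/C.
E + v×B = (0, -2090, -600) N/C.
F = q(E + v×B) = (1.602×10⁻¹⁹ C)·(0, -2090, -600) = (0, -3.35×10⁻¹⁶, -9.61×10⁻¹⁷) N.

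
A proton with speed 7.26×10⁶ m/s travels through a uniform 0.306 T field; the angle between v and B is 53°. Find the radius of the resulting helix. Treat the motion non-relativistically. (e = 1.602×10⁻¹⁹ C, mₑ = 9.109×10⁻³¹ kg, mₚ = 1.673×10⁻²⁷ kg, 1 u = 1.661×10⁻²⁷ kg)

r ≈ 0.198 m

v⊥ = v sinθ = 7.26×10⁶·sin53° ≈ 5.798×10⁶ m/s.
r = m v⊥/(|q|B) = (1.673×10⁻²⁷)(5.798×10⁶)/((1.602×10⁻¹⁹)(0.306)) ≈ 0.198 m.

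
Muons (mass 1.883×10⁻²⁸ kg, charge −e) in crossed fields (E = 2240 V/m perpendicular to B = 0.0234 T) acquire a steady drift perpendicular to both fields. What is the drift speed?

The steady drift has the magnetic force balancing the electric force, so v_d = E/B.
v_d = 2240/0.0234 = 9.57×10⁴ m/s.

v_d ≈ 9.57×10⁴ m/s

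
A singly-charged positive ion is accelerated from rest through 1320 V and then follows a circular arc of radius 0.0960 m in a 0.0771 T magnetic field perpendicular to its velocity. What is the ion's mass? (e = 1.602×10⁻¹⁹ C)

Combine |q|V = ½mv² and r = mv/(|q|B): eliminate v to get m = qB²r²/(2V).
m = (1.602×10⁻¹⁹)(0.0771)²(0.0960)²/(2·1320) ≈ 3.32×10⁻²⁷ kg.

m ≈ 3.32×10⁻²⁷ kg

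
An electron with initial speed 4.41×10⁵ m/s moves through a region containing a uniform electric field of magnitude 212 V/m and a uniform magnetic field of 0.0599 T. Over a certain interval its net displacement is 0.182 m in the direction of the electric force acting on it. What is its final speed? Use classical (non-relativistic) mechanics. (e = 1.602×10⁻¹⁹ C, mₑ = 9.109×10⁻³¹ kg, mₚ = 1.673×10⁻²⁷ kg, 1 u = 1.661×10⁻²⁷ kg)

B does no work; ΔKE = |q|E d.
½mv_f² = ½mv₀² + |q|Ed = ½(9.109×10⁻³¹)(4.41×10⁵)² + (1.602×10⁻¹⁹)(212)(0.182) ≈ 8.858×10⁻²⁰ J + 6.181×10⁻¹⁸ J ≈ 6.270×10⁻¹⁸ J.
v_f = √(2·6.270×10⁻¹⁸/9.109×10⁻³¹) ≈ 3.71×10⁶ m/s.

v_f ≈ 3.71×10⁶ m/s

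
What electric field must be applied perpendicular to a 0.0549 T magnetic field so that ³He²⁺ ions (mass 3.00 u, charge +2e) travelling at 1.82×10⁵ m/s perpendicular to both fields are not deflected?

E = 9990 V/m

For straight-line motion qE = qvB, so E = vB.
E = 1.82×10⁵ × 0.0549 = 9990 V/m.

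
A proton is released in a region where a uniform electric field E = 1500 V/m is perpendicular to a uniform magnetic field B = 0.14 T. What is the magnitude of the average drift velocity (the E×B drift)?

The steady drift has the magnetic force balancing the electric force, so v_d = E/B.
v_d = 1500/0.14 = 1.1×10⁴ m/s.

v_d ≈ 1.1×10⁴ m/s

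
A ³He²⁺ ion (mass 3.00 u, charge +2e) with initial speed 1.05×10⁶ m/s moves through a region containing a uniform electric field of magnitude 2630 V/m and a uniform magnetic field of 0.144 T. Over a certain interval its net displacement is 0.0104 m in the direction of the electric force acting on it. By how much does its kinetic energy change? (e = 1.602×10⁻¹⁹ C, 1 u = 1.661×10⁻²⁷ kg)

ΔKE ≈ 8.76×10⁻¹⁸ J

The magnetic force is always ⟂ v and does no work; only the electric force changes KE.
ΔKE = F_E · d = |q|E d = (3.204×10⁻¹⁹)(2630)(0.0104) ≈ 8.76×10⁻¹⁸ J.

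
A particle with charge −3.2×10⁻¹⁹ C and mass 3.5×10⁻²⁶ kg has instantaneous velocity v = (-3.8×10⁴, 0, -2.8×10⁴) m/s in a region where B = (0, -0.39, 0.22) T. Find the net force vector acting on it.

v×B = (-1.09×10⁴, 8360, 1.48×10⁴) N/C.
F = q v×B = (−3.2×10⁻¹⁹ C)·(-1.09×10⁴, 8360, 1.48×10⁴) = (3.49×10⁻¹⁵, -2.68×10⁻¹⁵, -4.74×10⁻¹⁵) N.

F ≈ (3.49×10⁻¹⁵, -2.68×10⁻¹⁵, -4.74×10⁻¹⁵) N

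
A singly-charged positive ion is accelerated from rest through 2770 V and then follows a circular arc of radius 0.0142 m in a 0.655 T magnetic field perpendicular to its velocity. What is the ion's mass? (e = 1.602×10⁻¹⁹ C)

m ≈ 2.50×10⁻²⁷ kg

Combine |q|V = ½mv² and r = mv/(|q|B): eliminate v to get m = qB²r²/(2V).
m = (1.602×10⁻¹⁹)(0.655)²(0.0142)²/(2·2770) ≈ 2.50×10⁻²⁷ kg.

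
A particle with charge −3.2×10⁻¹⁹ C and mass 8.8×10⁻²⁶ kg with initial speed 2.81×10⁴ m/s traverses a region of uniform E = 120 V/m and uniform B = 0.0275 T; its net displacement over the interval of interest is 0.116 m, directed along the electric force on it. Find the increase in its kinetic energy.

The magnetic force is always ⟂ v and does no work; only the electric force changes KE.
ΔKE = F_E · d = |q|E d = (3.2×10⁻¹⁹)(120)(0.116) ≈ 4.45×10⁻¹⁸ J.

ΔKE ≈ 4.45×10⁻¹⁸ J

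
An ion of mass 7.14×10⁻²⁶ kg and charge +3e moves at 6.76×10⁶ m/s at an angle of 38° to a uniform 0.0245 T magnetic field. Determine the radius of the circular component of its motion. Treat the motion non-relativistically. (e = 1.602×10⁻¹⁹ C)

r ≈ 25.2 m

v⊥ = v sinθ = 6.76×10⁶·sin38° ≈ 4.162×10⁶ m/s.
r = m v⊥/(|q|B) = (7.14×10⁻²⁶)(4.162×10⁶)/((4.806×10⁻¹⁹)(0.0245)) ≈ 25.2 m.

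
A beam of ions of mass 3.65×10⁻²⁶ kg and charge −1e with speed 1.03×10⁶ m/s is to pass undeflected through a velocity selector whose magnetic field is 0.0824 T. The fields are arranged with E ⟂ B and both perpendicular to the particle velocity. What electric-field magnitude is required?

E = 8.49×10⁴ V/m

For straight-line motion qE = qvB, so E = vB.
E = 1.03×10⁶ × 0.0824 = 8.49×10⁴ V/m.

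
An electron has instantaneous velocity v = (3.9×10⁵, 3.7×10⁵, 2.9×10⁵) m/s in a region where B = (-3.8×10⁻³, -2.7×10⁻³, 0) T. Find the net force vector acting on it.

v×B = (783, -1100, 353) N/C.
F = q v×B = (−1.602×10⁻¹⁹ C)·(783, -1100, 353) = (-1.25×10⁻¹⁶, 1.77×10⁻¹⁶, -5.66×10⁻¹⁷) N.

F ≈ (-1.25×10⁻¹⁶, 1.77×10⁻¹⁶, -5.66×10⁻¹⁷) N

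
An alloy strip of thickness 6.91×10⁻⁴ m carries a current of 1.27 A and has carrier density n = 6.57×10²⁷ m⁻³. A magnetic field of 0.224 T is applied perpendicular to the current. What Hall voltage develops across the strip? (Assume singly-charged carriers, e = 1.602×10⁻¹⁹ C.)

V_H ≈ 3.91×10⁻⁷ V

V_H = IB/(n e t).
V_H = (1.27)(0.224)/((6.57×10²⁷)(1.602×10⁻¹⁹)(6.91×10⁻⁴)) ≈ 3.91×10⁻⁷ V.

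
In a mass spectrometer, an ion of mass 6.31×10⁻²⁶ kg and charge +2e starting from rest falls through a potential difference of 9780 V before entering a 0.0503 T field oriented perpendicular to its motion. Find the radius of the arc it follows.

Acceleration: |q|V = ½mv² ⇒ v = √(2|q|V/m) = √(2·3.204×10⁻¹⁹·9780/6.31×10⁻²⁶) ≈ 3.151×10⁵ m/s.
In the field: r = mv/(|q|B) = (6.31×10⁻²⁶)(3.151×10⁵)/((3.204×10⁻¹⁹)(0.0503)) ≈ 1.23 m.

r ≈ 1.23 m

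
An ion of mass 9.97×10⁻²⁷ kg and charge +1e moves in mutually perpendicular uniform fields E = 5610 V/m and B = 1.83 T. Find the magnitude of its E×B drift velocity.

v_d ≈ 3070 m/s

In crossed fields the guiding centre drifts at v_d = |E×B|/B² = E/B, independent of charge and mass.
v_d = 5610/1.83 = 3070 m/s.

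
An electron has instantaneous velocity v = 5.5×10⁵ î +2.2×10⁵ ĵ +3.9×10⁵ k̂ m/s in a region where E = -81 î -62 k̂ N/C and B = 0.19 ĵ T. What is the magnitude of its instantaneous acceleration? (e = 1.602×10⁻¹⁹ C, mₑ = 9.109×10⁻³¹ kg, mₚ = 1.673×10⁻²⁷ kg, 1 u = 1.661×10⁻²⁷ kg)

v×B = (-7.41×10⁴, 0, 1.04×10⁵) N/C.
E + v×B = (-7.42×10⁴, 0, 1.04×10⁵) N/C.
F = q(E + v×B) = (−1.602×10⁻¹⁹ C)·(-7.42×10⁴, 0, 1.04×10⁵) = (1.19×10⁻¹⁴, 0, -1.67×10⁻¹⁴) N.
|a| = |F|/m = 2.052×10⁻¹⁴/9.109×10⁻³¹ ≈ 2.25×10¹⁶ m/s².

|a| ≈ 2.25×10¹⁶ m/s²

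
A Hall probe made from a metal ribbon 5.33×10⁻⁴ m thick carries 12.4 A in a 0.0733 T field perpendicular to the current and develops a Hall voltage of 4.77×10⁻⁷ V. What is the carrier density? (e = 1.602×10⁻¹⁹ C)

From V_H = IB/(n e t), n = IB/(V_H e t).
n = (12.4)(0.0733)/((4.77×10⁻⁷)(1.602×10⁻¹⁹)(5.33×10⁻⁴)) ≈ 2.23×10²⁸ m⁻³.

n ≈ 2.23×10²⁸ m⁻³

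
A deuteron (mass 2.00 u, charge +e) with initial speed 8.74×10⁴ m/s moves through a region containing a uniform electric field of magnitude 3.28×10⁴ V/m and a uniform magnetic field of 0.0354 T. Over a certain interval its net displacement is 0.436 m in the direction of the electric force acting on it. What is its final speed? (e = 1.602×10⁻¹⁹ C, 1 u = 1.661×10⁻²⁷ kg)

B does no work; ΔKE = |q|E d.
½mv_f² = ½mv₀² + |q|Ed = ½(3.322×10⁻²⁷)(8.74×10⁴)² + (1.602×10⁻¹⁹)(3.28×10⁴)(0.436) ≈ 1.269×10⁻¹⁷ J + 2.291×10⁻¹⁵ J ≈ 2.304×10⁻¹⁵ J.
v_f = √(2·2.304×10⁻¹⁵/3.322×10⁻²⁷) ≈ 1.18×10⁶ m/s.

v_f ≈ 1.18×10⁶ m/s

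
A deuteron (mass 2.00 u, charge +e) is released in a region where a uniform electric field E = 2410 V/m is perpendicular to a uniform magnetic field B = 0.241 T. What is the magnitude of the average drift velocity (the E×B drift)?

The steady drift has the magnetic force balancing the electric force, so v_d = E/B.
v_d = 2410/0.241 = 1.00×10⁴ m/s.

v_d ≈ 1.00×10⁴ m/s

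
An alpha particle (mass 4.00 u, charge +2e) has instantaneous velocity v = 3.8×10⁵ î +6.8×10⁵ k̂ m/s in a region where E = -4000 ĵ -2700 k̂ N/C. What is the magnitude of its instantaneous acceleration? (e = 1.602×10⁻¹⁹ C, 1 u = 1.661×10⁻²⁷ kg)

Only an electric field acts, so F = qE = (3.204×10⁻¹⁹ C)·(0, -4000, -2700) = (0, -1.28×10⁻¹⁵, -8.65×10⁻¹⁶) N.
|a| = |F|/m = 1.546×10⁻¹⁵/6.644×10⁻²⁷ ≈ 2.33×10¹¹ m/s².

|a| ≈ 2.33×10¹¹ m/s²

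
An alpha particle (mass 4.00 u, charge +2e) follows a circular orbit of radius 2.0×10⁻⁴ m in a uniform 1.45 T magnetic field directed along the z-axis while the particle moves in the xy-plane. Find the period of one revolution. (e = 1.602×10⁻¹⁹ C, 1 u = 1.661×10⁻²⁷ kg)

T ≈ 8.99×10⁻⁸ s

The cyclotron period depends only on m, q, B: T = 2πm/(|q|B).
T = 2π(6.644×10⁻²⁷)/((3.204×10⁻¹⁹)(1.45)) ≈ 8.99×10⁻⁸ s.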